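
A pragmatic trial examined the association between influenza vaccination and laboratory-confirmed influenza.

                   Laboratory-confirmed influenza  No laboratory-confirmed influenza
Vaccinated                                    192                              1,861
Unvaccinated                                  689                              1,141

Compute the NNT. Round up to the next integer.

4

Risk in treated group = 192/2053 = 0.09352; risk in control = 689/1830 = 0.37650.
Absolute risk reduction = 0.37650 − 0.09352 = 0.28298
NNT = 1 / ARR = 1 / 0.28298 = 3.534 → round up → 4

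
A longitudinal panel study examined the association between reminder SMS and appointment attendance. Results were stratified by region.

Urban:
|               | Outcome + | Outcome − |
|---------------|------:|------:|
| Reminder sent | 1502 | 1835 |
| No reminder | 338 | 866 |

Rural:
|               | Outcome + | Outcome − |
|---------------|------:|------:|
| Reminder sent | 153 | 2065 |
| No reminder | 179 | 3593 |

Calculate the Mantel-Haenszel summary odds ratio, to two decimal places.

OR_MH = Σ(aᵢdᵢ/nᵢ) / Σ(bᵢcᵢ/nᵢ), where nᵢ is the stratum total.
Stratum 1 (Urban): n = 4541; a·d/n = 1502·866/4541 = 286.4418; b·c/n = 1835·338/4541 = 136.5845
Stratum 2 (Rural): n = 5990; a·d/n = 153·3593/5990 = 91.7745; b·c/n = 2065·179/5990 = 61.7087
OR_MH = (286.4418 + 91.7745) / (136.5845 + 61.7087) = 378.2162 / 198.2931 = 1.90736

1.91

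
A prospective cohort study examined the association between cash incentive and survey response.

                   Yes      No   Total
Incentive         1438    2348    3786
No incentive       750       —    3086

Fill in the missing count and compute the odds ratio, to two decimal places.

The missing cell is in the unexposed row: 3086 − 750 = 2336.
So a = 1438, b = 2348, c = 750, d = 2336.
OR = (a·d)/(b·c) = (1438 × 2336) / (2348 × 750) = 3359168 / 1761000 = 1.90753

1.91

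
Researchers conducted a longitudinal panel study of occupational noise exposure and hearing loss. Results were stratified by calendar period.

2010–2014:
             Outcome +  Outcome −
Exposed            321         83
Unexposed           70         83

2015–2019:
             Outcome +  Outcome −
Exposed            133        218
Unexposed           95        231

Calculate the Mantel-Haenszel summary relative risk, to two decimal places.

RR_MH = Σ(aᵢ·n₀ᵢ/nᵢ) / Σ(cᵢ·n₁ᵢ/nᵢ), with n₁ᵢ = aᵢ+bᵢ (exposed), n₀ᵢ = cᵢ+dᵢ (unexposed), nᵢ = n₁ᵢ+n₀ᵢ.
Stratum 1 (2010–2014): n₁ = 404, n₀ = 153, n = 557; a·n₀/n = 321·153/557 = 88.1741; c·n₁/n = 70·404/557 = 50.7720
Stratum 2 (2015–2019): n₁ = 351, n₀ = 326, n = 677; a·n₀/n = 133·326/677 = 64.0443; c·n₁/n = 95·351/677 = 49.2541
RR_MH = (88.1741 + 64.0443) / (50.7720 + 49.2541) = 152.2185 / 100.0261 = 1.52179

1.52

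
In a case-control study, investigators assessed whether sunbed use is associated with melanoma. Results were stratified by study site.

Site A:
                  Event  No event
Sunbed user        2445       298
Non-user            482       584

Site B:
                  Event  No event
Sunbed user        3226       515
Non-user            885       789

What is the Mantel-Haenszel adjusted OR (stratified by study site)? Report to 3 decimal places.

OR_MH = Σ(aᵢdᵢ/nᵢ) / Σ(bᵢcᵢ/nᵢ), where nᵢ is the stratum total.
Stratum 1 (Site A): n = 3809; a·d/n = 2445·584/3809 = 374.8700; b·c/n = 298·482/3809 = 37.7096
Stratum 2 (Site B): n = 5415; a·d/n = 3226·789/5415 = 470.0488; b·c/n = 515·885/5415 = 84.1690
OR_MH = (374.8700 + 470.0488) / (37.7096 + 84.1690) = 844.9188 / 121.8786 = 6.93246

6.932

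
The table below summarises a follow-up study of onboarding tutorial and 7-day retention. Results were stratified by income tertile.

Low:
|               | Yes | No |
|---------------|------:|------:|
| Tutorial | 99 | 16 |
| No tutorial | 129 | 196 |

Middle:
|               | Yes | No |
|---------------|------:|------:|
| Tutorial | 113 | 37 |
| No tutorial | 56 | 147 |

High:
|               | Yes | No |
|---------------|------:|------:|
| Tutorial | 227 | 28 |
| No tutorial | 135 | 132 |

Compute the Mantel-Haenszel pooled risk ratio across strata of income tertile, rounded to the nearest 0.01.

RR_MH = Σ(aᵢ·n₀ᵢ/nᵢ) / Σ(cᵢ·n₁ᵢ/nᵢ), with n₁ᵢ = aᵢ+bᵢ (exposed), n₀ᵢ = cᵢ+dᵢ (unexposed), nᵢ = n₁ᵢ+n₀ᵢ.
Stratum 1 (Low): n₁ = 115, n₀ = 325, n = 440; a·n₀/n = 99·325/440 = 73.1250; c·n₁/n = 129·115/440 = 33.7159
Stratum 2 (Middle): n₁ = 150, n₀ = 203, n = 353; a·n₀/n = 113·203/353 = 64.9830; c·n₁/n = 56·150/353 = 23.7960
Stratum 3 (High): n₁ = 255, n₀ = 267, n = 522; a·n₀/n = 227·267/522 = 116.1092; c·n₁/n = 135·255/522 = 65.9483
RR_MH = (73.1250 + 64.9830 + 116.1092) / (33.7159 + 23.7960 + 65.9483) = 254.2172 / 123.4602 = 2.05910

2.06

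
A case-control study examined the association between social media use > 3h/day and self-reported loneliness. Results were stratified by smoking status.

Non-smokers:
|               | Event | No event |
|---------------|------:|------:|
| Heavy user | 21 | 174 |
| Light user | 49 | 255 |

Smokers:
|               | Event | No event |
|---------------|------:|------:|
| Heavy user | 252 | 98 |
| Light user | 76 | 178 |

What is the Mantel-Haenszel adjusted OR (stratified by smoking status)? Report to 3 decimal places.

OR_MH = Σ(aᵢdᵢ/nᵢ) / Σ(bᵢcᵢ/nᵢ), where nᵢ is the stratum total.
Stratum 1 (Non-smokers): n = 499; a·d/n = 21·255/499 = 10.7315; b·c/n = 174·49/499 = 17.0862
Stratum 2 (Smokers): n = 604; a·d/n = 252·178/604 = 74.2649; b·c/n = 98·76/604 = 12.3311
OR_MH = (10.7315 + 74.2649) / (17.0862 + 12.3311) = 84.9964 / 29.4173 = 2.88933

2.889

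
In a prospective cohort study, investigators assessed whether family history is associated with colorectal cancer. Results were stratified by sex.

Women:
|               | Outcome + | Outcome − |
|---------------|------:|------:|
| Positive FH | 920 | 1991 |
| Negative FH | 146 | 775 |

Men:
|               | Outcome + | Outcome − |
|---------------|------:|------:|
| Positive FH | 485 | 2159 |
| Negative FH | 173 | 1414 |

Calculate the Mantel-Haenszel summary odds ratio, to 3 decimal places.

2.121

OR_MH = Σ(aᵢdᵢ/nᵢ) / Σ(bᵢcᵢ/nᵢ), where nᵢ is the stratum total.
Stratum 1 (Women): n = 3832; a·d/n = 920·775/3832 = 186.0647; b·c/n = 1991·146/3832 = 75.8575
Stratum 2 (Men): n = 4231; a·d/n = 485·1414/4231 = 162.0870; b·c/n = 2159·173/4231 = 88.2787
OR_MH = (186.0647 + 162.0870) / (75.8575 + 88.2787) = 348.1517 / 164.1362 = 2.12111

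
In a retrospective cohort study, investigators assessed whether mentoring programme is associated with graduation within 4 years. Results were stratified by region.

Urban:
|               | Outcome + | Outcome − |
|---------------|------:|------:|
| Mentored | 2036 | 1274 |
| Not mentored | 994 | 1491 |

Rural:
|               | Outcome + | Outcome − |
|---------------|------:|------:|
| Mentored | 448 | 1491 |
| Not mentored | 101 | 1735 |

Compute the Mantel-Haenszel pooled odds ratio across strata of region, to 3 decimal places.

OR_MH = Σ(aᵢdᵢ/nᵢ) / Σ(bᵢcᵢ/nᵢ), where nᵢ is the stratum total.
Stratum 1 (Urban): n = 5795; a·d/n = 2036·1491/5795 = 523.8440; b·c/n = 1274·994/5795 = 218.5256
Stratum 2 (Rural): n = 3775; a·d/n = 448·1735/3775 = 205.9020; b·c/n = 1491·101/3775 = 39.8917
OR_MH = (523.8440 + 205.9020) / (218.5256 + 39.8917) = 729.7460 / 258.4173 = 2.82391

2.824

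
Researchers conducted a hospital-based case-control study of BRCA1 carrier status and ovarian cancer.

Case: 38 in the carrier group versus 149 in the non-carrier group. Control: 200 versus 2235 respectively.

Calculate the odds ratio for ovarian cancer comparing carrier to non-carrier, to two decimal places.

From the description: a = 38, b = 200, c = 149, d = 2235.
OR = (a·d)/(b·c) = (38 × 2235) / (200 × 149) = 84930 / 29800 = 2.85000
The odds of ovarian cancer are about 2.85 times as high in the carrier group.

2.85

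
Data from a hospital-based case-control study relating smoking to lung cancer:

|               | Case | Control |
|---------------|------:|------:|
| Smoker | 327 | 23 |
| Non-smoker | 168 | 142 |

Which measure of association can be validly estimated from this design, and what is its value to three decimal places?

Cells: a = 327, b = 23, c = 168, d = 142.
This is a hospital-based case-control study: participants were sampled on outcome status, so risks in the source population cannot be estimated directly — relative risk is not valid here. The odds ratio is the appropriate measure.
OR = (a·d)/(b·c) = (327 × 142) / (23 × 168) = 46434 / 3864 = 12.01708

12.017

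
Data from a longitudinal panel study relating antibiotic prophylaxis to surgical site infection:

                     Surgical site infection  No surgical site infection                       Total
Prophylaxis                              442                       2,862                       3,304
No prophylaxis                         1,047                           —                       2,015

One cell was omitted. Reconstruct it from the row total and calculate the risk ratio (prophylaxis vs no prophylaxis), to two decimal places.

The missing cell is in the unexposed row: 2015 − 1047 = 968.
So a = 442, b = 2862, c = 1047, d = 968.
RR = [a/(a+b)] / [c/(c+d)] = (442/3304) / (1047/2015) = 0.13378/0.51960 = 0.25746

0.26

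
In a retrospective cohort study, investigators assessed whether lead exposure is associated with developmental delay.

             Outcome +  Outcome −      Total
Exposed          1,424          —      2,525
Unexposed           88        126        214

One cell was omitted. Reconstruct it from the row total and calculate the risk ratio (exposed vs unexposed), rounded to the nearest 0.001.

The missing cell is in the exposed row: 2525 − 1424 = 1101.
So a = 1424, b = 1101, c = 88, d = 126.
RR = [a/(a+b)] / [c/(c+d)] = (1424/2525) / (88/214) = 0.56396/0.41121 = 1.37145

1.371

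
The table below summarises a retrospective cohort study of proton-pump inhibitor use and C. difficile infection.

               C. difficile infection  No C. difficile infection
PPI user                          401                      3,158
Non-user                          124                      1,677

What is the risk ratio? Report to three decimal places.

Cells: a = 401, b = 3158, c = 124, d = 1677.
Risk in exposed = 401/3559 = 0.11267; risk in unexposed = 124/1801 = 0.06885.
RR = 0.11267 / 0.06885 = 1.63647
The risk among the exposed is 1.64 times that among the unexposed.

1.636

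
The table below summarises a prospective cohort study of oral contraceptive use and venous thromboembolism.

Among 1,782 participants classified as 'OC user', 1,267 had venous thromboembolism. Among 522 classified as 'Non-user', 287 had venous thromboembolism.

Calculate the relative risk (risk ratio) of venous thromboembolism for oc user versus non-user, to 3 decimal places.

1.293

From the description: a = 1267, b = 515, c = 287, d = 235.
Risk in exposed = 1267/1782 = 0.71100; risk in unexposed = 287/522 = 0.54981.
RR = 0.71100 / 0.54981 = 1.29318
The risk among the exposed is 1.29 times that among the unexposed.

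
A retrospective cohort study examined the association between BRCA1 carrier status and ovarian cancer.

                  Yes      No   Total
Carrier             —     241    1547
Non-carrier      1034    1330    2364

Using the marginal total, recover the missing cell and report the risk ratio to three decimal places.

1.930

The missing cell is in the exposed row: 1547 − 241 = 1306.
So a = 1306, b = 241, c = 1034, d = 1330.
RR = [a/(a+b)] / [c/(c+d)] = (1306/1547) / (1034/2364) = 0.84421/0.43739 = 1.93010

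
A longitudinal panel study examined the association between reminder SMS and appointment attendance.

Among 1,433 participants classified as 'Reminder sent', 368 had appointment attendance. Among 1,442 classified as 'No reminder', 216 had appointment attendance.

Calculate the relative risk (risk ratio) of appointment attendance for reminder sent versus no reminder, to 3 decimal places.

1.714

From the description: a = 368, b = 1065, c = 216, d = 1226.
Risk in exposed = 368/1433 = 0.25680; risk in unexposed = 216/1442 = 0.14979.
RR = 0.25680 / 0.14979 = 1.71440
The risk among the exposed is 1.71 times that among the unexposed.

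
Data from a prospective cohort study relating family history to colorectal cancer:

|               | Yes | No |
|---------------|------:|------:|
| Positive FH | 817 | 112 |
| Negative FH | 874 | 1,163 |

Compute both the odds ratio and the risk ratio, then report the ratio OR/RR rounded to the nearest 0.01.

4.74

Cells: a = 817, b = 112, c = 874, d = 1163.
OR = (817·1163)/(112·874) = 950171/97888 = 9.70672
Risk in exposed = 817/929 = 0.87944; risk in unexposed = 874/2037 = 0.42906; RR = 2.04968
OR/RR = 9.70672 / 2.04968 = 4.73572
The outcome is not rare, so the OR lies further from 1 than the RR.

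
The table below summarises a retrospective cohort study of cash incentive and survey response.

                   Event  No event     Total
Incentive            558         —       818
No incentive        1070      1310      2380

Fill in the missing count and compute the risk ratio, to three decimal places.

1.517

The missing cell is in the exposed row: 818 − 558 = 260.
So a = 558, b = 260, c = 1070, d = 1310.
RR = [a/(a+b)] / [c/(c+d)] = (558/818) / (1070/2380) = 0.68215/0.44958 = 1.51731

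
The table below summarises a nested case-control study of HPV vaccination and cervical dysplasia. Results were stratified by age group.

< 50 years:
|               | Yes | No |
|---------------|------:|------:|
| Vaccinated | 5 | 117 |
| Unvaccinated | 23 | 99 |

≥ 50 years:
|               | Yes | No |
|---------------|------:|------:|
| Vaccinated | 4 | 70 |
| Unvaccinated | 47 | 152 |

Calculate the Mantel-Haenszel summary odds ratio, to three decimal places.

0.184

OR_MH = Σ(aᵢdᵢ/nᵢ) / Σ(bᵢcᵢ/nᵢ), where nᵢ is the stratum total.
Stratum 1 (< 50 years): n = 244; a·d/n = 5·99/244 = 2.0287; b·c/n = 117·23/244 = 11.0287
Stratum 2 (≥ 50 years): n = 273; a·d/n = 4·152/273 = 2.2271; b·c/n = 70·47/273 = 12.0513
OR_MH = (2.0287 + 2.2271) / (11.0287 + 12.0513) = 4.2558 / 23.0800 = 0.18439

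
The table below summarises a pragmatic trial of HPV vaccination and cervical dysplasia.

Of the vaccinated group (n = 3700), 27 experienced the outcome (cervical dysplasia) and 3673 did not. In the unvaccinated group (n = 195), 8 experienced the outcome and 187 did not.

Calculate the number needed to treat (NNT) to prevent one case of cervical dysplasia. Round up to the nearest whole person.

30

Risk in treated group = 27/3700 = 0.00730; risk in control = 8/195 = 0.04103.
Absolute risk reduction = 0.04103 − 0.00730 = 0.03373
NNT = 1 / ARR = 1 / 0.03373 = 29.649 → round up → 30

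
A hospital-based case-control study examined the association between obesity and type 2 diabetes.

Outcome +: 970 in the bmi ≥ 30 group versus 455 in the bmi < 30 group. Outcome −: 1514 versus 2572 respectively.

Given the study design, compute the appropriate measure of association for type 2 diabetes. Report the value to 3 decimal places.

3.622

From the description: a = 970, b = 1514, c = 455, d = 2572.
This is a hospital-based case-control study: participants were sampled on outcome status, so risks in the source population cannot be estimated directly — relative risk is not valid here. The odds ratio is the appropriate measure.
OR = (a·d)/(b·c) = (970 × 2572) / (1514 × 455) = 2494840 / 688870 = 3.62164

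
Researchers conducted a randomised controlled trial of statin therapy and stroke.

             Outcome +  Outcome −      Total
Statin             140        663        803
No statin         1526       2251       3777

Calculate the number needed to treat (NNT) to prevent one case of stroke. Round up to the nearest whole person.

Risk in treated group = 140/803 = 0.17435; risk in control = 1526/3777 = 0.40402.
Absolute risk reduction = 0.40402 − 0.17435 = 0.22968
NNT = 1 / ARR = 1 / 0.22968 = 4.354 → round up → 5

5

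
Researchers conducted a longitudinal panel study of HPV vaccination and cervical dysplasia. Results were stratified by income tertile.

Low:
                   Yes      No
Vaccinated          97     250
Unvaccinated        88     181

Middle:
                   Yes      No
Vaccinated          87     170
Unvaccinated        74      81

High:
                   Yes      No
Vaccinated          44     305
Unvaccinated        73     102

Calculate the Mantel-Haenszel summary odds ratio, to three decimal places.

OR_MH = Σ(aᵢdᵢ/nᵢ) / Σ(bᵢcᵢ/nᵢ), where nᵢ is the stratum total.
Stratum 1 (Low): n = 616; a·d/n = 97·181/616 = 28.5016; b·c/n = 250·88/616 = 35.7143
Stratum 2 (Middle): n = 412; a·d/n = 87·81/412 = 17.1044; b·c/n = 170·74/412 = 30.5340
Stratum 3 (High): n = 524; a·d/n = 44·102/524 = 8.5649; b·c/n = 305·73/524 = 42.4905
OR_MH = (28.5016 + 17.1044 + 8.5649) / (35.7143 + 30.5340 + 42.4905) = 54.1709 / 108.7387 = 0.49817

0.498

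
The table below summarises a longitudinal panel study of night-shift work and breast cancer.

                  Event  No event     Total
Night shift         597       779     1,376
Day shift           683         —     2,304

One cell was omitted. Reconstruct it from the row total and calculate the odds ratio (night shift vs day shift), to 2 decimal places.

The missing cell is in the unexposed row: 2304 − 683 = 1621.
So a = 597, b = 779, c = 683, d = 1621.
OR = (a·d)/(b·c) = (597 × 1621) / (779 × 683) = 967737 / 532057 = 1.81886

1.82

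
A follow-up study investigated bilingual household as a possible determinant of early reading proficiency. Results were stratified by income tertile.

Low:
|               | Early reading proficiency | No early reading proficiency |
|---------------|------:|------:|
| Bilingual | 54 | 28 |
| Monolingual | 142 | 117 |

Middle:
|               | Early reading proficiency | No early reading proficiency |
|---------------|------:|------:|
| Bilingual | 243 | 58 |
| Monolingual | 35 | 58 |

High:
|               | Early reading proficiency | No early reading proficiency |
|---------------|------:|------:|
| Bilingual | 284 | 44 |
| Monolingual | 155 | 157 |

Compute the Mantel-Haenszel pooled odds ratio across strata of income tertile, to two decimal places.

OR_MH = Σ(aᵢdᵢ/nᵢ) / Σ(bᵢcᵢ/nᵢ), where nᵢ is the stratum total.
Stratum 1 (Low): n = 341; a·d/n = 54·117/341 = 18.5279; b·c/n = 28·142/341 = 11.6598
Stratum 2 (Middle): n = 394; a·d/n = 243·58/394 = 35.7716; b·c/n = 58·35/394 = 5.1523
Stratum 3 (High): n = 640; a·d/n = 284·157/640 = 69.6688; b·c/n = 44·155/640 = 10.6562
OR_MH = (18.5279 + 35.7716 + 69.6688) / (11.6598 + 5.1523 + 10.6562) = 123.9682 / 27.4684 = 4.51313

4.51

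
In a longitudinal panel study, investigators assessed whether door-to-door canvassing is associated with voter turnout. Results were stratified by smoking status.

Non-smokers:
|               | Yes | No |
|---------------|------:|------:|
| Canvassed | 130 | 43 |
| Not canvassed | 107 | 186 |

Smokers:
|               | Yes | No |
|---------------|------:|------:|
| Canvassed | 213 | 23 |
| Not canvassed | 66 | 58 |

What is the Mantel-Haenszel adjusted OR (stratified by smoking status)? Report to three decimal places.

OR_MH = Σ(aᵢdᵢ/nᵢ) / Σ(bᵢcᵢ/nᵢ), where nᵢ is the stratum total.
Stratum 1 (Non-smokers): n = 466; a·d/n = 130·186/466 = 51.8884; b·c/n = 43·107/466 = 9.8734
Stratum 2 (Smokers): n = 360; a·d/n = 213·58/360 = 34.3167; b·c/n = 23·66/360 = 4.2167
OR_MH = (51.8884 + 34.3167) / (9.8734 + 4.2167) = 86.2051 / 14.0901 = 6.11815

6.118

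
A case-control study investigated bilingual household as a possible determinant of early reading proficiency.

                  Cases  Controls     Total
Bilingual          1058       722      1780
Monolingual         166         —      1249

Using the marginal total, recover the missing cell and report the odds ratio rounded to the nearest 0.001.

The missing cell is in the unexposed row: 1249 − 166 = 1083.
So a = 1058, b = 722, c = 166, d = 1083.
OR = (a·d)/(b·c) = (1058 × 1083) / (722 × 166) = 1145814 / 119852 = 9.56024

9.560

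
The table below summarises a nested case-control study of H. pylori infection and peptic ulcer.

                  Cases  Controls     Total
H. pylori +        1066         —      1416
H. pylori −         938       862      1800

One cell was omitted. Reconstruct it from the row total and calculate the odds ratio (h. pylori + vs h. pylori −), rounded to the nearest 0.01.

The missing cell is in the exposed row: 1416 − 1066 = 350.
So a = 1066, b = 350, c = 938, d = 862.
OR = (a·d)/(b·c) = (1066 × 862) / (350 × 938) = 918892 / 328300 = 2.79894

2.80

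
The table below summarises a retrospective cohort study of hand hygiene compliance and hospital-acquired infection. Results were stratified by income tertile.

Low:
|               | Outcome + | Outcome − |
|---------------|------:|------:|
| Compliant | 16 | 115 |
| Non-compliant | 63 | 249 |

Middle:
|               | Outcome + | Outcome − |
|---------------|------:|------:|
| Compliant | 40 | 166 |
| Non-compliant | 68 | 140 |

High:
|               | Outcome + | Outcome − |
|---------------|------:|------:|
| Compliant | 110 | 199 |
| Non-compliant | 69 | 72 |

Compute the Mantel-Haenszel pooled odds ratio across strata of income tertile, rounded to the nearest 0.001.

OR_MH = Σ(aᵢdᵢ/nᵢ) / Σ(bᵢcᵢ/nᵢ), where nᵢ is the stratum total.
Stratum 1 (Low): n = 443; a·d/n = 16·249/443 = 8.9932; b·c/n = 115·63/443 = 16.3544
Stratum 2 (Middle): n = 414; a·d/n = 40·140/414 = 13.5266; b·c/n = 166·68/414 = 27.2657
Stratum 3 (High): n = 450; a·d/n = 110·72/450 = 17.6000; b·c/n = 199·69/450 = 30.5133
OR_MH = (8.9932 + 13.5266 + 17.6000) / (16.3544 + 27.2657 + 30.5133) = 40.1198 / 74.1334 = 0.54118

0.541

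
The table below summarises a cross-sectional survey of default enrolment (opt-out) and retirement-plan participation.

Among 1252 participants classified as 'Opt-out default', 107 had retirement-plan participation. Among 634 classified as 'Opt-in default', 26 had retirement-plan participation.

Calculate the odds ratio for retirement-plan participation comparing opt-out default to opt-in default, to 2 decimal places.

From the description: a = 107, b = 1145, c = 26, d = 608.
OR = (a·d)/(b·c) = (107 × 608) / (1145 × 26) = 65056 / 29770 = 2.18529
The odds of retirement-plan participation are about 2.19 times as high in the opt-out default group.

2.19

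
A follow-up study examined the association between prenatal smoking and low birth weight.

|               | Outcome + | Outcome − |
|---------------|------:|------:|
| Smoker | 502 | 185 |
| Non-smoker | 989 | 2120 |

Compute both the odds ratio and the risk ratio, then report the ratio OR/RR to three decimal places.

Cells: a = 502, b = 185, c = 989, d = 2120.
OR = (502·2120)/(185·989) = 1064240/182965 = 5.81663
Risk in exposed = 502/687 = 0.73071; risk in unexposed = 989/3109 = 0.31811; RR = 2.29706
OR/RR = 5.81663 / 2.29706 = 2.53221
The outcome is not rare, so the OR lies further from 1 than the RR.

2.532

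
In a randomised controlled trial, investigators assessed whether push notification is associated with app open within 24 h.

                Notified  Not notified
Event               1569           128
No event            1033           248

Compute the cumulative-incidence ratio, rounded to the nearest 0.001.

1.771

Reading the table with exposure as columns: a = 1569 (Notified, case), b = 1033 (Notified, non-case), c = 128 (Not notified, case), d = 248.
Risk in exposed = 1569/2602 = 0.60300; risk in unexposed = 128/376 = 0.34043.
RR = 0.60300 / 0.34043 = 1.77131
The risk among the exposed is 1.77 times that among the unexposed.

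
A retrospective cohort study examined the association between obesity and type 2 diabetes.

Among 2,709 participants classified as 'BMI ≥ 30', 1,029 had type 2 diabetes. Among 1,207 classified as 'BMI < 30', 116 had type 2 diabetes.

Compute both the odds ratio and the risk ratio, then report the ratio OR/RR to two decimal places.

From the description: a = 1029, b = 1680, c = 116, d = 1091.
OR = (1029·1091)/(1680·116) = 1122639/194880 = 5.76067
Risk in exposed = 1029/2709 = 0.37984; risk in unexposed = 116/1207 = 0.09611; RR = 3.95235
OR/RR = 5.76067 / 3.95235 = 1.45753
The outcome is not rare, so the OR lies further from 1 than the RR.

1.46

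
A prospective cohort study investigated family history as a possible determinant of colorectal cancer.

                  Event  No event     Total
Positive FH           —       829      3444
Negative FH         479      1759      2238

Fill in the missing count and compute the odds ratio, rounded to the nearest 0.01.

11.58

The missing cell is in the exposed row: 3444 − 829 = 2615.
So a = 2615, b = 829, c = 479, d = 1759.
OR = (a·d)/(b·c) = (2615 × 1759) / (829 × 479) = 4599785 / 397091 = 11.58370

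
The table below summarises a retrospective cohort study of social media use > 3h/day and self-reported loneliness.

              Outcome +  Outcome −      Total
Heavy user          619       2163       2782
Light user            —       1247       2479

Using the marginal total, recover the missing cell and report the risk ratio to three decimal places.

The missing cell is in the unexposed row: 2479 − 1247 = 1232.
So a = 619, b = 2163, c = 1232, d = 1247.
RR = [a/(a+b)] / [c/(c+d)] = (619/2782) / (1232/2479) = 0.22250/0.49697 = 0.44771

0.448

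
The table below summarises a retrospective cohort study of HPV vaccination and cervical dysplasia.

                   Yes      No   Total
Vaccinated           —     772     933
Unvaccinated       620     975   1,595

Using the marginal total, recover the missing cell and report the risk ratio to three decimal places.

The missing cell is in the exposed row: 933 − 772 = 161.
So a = 161, b = 772, c = 620, d = 975.
RR = [a/(a+b)] / [c/(c+d)] = (161/933) / (620/1595) = 0.17256/0.38871 = 0.44393

0.444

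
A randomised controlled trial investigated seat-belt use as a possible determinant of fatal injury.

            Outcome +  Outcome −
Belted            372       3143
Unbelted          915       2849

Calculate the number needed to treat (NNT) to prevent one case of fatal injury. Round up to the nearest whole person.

Risk in treated group = 372/3515 = 0.10583; risk in control = 915/3764 = 0.24309.
Absolute risk reduction = 0.24309 − 0.10583 = 0.13726
NNT = 1 / ARR = 1 / 0.13726 = 7.285 → round up → 8

8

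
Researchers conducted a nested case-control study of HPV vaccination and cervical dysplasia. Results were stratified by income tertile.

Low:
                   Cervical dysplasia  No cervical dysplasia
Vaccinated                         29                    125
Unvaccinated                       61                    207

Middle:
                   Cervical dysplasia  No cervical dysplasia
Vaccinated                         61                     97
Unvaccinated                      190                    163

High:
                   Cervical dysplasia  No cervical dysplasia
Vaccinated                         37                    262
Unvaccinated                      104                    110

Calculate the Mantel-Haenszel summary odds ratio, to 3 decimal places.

0.388

OR_MH = Σ(aᵢdᵢ/nᵢ) / Σ(bᵢcᵢ/nᵢ), where nᵢ is the stratum total.
Stratum 1 (Low): n = 422; a·d/n = 29·207/422 = 14.2251; b·c/n = 125·61/422 = 18.0687
Stratum 2 (Middle): n = 511; a·d/n = 61·163/511 = 19.4579; b·c/n = 97·190/511 = 36.0665
Stratum 3 (High): n = 513; a·d/n = 37·110/513 = 7.9337; b·c/n = 262·104/513 = 53.1150
OR_MH = (14.2251 + 19.4579 + 7.9337) / (18.0687 + 36.0665 + 53.1150) = 41.6168 / 107.2503 = 0.38803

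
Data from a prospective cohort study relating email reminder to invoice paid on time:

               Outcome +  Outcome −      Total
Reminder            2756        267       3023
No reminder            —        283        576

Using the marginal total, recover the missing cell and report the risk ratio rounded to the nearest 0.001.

1.792

The missing cell is in the unexposed row: 576 − 283 = 293.
So a = 2756, b = 267, c = 293, d = 283.
RR = [a/(a+b)] / [c/(c+d)] = (2756/3023) / (293/576) = 0.91168/0.50868 = 1.79224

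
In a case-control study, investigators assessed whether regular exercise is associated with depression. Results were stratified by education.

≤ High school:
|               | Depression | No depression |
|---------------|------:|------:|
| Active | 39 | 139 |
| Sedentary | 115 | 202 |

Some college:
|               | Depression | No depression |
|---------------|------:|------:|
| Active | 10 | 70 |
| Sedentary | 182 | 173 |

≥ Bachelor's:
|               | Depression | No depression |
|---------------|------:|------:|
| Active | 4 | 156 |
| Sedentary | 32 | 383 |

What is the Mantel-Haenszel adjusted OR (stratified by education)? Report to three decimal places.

OR_MH = Σ(aᵢdᵢ/nᵢ) / Σ(bᵢcᵢ/nᵢ), where nᵢ is the stratum total.
Stratum 1 (≤ High school): n = 495; a·d/n = 39·202/495 = 15.9152; b·c/n = 139·115/495 = 32.2929
Stratum 2 (Some college): n = 435; a·d/n = 10·173/435 = 3.9770; b·c/n = 70·182/435 = 29.2874
Stratum 3 (≥ Bachelor's): n = 575; a·d/n = 4·383/575 = 2.6643; b·c/n = 156·32/575 = 8.6817
OR_MH = (15.9152 + 3.9770 + 2.6643) / (32.2929 + 29.2874 + 8.6817) = 22.5565 / 70.2620 = 0.32103

0.321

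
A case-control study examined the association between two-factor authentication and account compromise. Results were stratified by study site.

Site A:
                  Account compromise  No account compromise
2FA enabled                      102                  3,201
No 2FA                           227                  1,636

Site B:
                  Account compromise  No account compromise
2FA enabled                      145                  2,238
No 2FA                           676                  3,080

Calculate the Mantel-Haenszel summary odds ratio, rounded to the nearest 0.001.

OR_MH = Σ(aᵢdᵢ/nᵢ) / Σ(bᵢcᵢ/nᵢ), where nᵢ is the stratum total.
Stratum 1 (Site A): n = 5166; a·d/n = 102·1636/5166 = 32.3020; b·c/n = 3201·227/5166 = 140.6556
Stratum 2 (Site B): n = 6139; a·d/n = 145·3080/6139 = 72.7480; b·c/n = 2238·676/6139 = 246.4388
OR_MH = (32.3020 + 72.7480) / (140.6556 + 246.4388) = 105.0500 / 387.0945 = 0.27138

0.271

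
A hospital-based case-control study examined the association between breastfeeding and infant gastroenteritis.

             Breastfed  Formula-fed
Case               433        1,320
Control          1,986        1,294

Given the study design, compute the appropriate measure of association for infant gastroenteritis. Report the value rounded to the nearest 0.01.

0.21

Reading the table with exposure as columns: a = 433 (Breastfed, case), b = 1986 (Breastfed, non-case), c = 1320 (Formula-fed, case), d = 1294.
This is a hospital-based case-control study: participants were sampled on outcome status, so risks in the source population cannot be estimated directly — relative risk is not valid here. The odds ratio is the appropriate measure.
OR = (a·d)/(b·c) = (433 × 1294) / (1986 × 1320) = 560302 / 2621520 = 0.21373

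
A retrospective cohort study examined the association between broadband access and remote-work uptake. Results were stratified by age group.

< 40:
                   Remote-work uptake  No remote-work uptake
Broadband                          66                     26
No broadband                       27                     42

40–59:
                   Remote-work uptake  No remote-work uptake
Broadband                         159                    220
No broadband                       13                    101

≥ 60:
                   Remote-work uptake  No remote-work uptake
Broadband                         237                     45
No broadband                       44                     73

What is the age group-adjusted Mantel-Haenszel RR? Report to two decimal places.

RR_MH = Σ(aᵢ·n₀ᵢ/nᵢ) / Σ(cᵢ·n₁ᵢ/nᵢ), with n₁ᵢ = aᵢ+bᵢ (exposed), n₀ᵢ = cᵢ+dᵢ (unexposed), nᵢ = n₁ᵢ+n₀ᵢ.
Stratum 1 (< 40): n₁ = 92, n₀ = 69, n = 161; a·n₀/n = 66·69/161 = 28.2857; c·n₁/n = 27·92/161 = 15.4286
Stratum 2 (40–59): n₁ = 379, n₀ = 114, n = 493; a·n₀/n = 159·114/493 = 36.7667; c·n₁/n = 13·379/493 = 9.9939
Stratum 3 (≥ 60): n₁ = 282, n₀ = 117, n = 399; a·n₀/n = 237·117/399 = 69.4962; c·n₁/n = 44·282/399 = 31.0977
RR_MH = (28.2857 + 36.7667 + 69.4962) / (15.4286 + 9.9939 + 31.0977) = 134.5487 / 56.5202 = 2.38054

2.38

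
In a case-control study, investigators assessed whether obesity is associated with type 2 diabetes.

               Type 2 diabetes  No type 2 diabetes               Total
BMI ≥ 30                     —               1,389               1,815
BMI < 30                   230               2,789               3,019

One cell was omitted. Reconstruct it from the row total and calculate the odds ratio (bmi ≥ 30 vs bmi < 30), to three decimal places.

3.719

The missing cell is in the exposed row: 1815 − 1389 = 426.
So a = 426, b = 1389, c = 230, d = 2789.
OR = (a·d)/(b·c) = (426 × 2789) / (1389 × 230) = 1188114 / 319470 = 3.71902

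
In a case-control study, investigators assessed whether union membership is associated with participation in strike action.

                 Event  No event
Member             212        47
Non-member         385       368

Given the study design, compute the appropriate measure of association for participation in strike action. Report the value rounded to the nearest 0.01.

4.31

Cells: a = 212, b = 47, c = 385, d = 368.
This is a case-control study: participants were sampled on outcome status, so risks in the source population cannot be estimated directly — relative risk is not valid here. The odds ratio is the appropriate measure.
OR = (a·d)/(b·c) = (212 × 368) / (47 × 385) = 78016 / 18095 = 4.31147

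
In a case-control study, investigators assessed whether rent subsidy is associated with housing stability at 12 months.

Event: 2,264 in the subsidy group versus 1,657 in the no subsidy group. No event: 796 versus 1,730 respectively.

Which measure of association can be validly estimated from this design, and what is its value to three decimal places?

From the description: a = 2264, b = 796, c = 1657, d = 1730.
This is a case-control study: participants were sampled on outcome status, so risks in the source population cannot be estimated directly — relative risk is not valid here. The odds ratio is the appropriate measure.
OR = (a·d)/(b·c) = (2264 × 1730) / (796 × 1657) = 3916720 / 1318972 = 2.96952

2.970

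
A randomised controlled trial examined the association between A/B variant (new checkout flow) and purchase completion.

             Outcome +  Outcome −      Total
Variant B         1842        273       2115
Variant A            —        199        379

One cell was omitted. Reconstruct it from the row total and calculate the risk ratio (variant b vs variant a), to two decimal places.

1.83

The missing cell is in the unexposed row: 379 − 199 = 180.
So a = 1842, b = 273, c = 180, d = 199.
RR = [a/(a+b)] / [c/(c+d)] = (1842/2115) / (180/379) = 0.87092/0.47493 = 1.83377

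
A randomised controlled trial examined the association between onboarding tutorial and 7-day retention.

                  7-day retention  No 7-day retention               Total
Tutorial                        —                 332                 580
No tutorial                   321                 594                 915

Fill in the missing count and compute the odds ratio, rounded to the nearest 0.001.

1.382

The missing cell is in the exposed row: 580 − 332 = 248.
So a = 248, b = 332, c = 321, d = 594.
OR = (a·d)/(b·c) = (248 × 594) / (332 × 321) = 147312 / 106572 = 1.38228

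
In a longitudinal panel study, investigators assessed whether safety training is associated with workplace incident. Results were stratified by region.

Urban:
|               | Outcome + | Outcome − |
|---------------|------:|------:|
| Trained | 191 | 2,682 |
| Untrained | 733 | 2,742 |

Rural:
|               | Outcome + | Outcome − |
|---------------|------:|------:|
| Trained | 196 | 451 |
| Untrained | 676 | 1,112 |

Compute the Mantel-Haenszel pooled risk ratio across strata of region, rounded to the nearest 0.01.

RR_MH = Σ(aᵢ·n₀ᵢ/nᵢ) / Σ(cᵢ·n₁ᵢ/nᵢ), with n₁ᵢ = aᵢ+bᵢ (exposed), n₀ᵢ = cᵢ+dᵢ (unexposed), nᵢ = n₁ᵢ+n₀ᵢ.
Stratum 1 (Urban): n₁ = 2873, n₀ = 3475, n = 6348; a·n₀/n = 191·3475/6348 = 104.5566; c·n₁/n = 733·2873/6348 = 331.7437
Stratum 2 (Rural): n₁ = 647, n₀ = 1788, n = 2435; a·n₀/n = 196·1788/2435 = 143.9211; c·n₁/n = 676·647/2435 = 179.6189
RR_MH = (104.5566 + 143.9211) / (331.7437 + 179.6189) = 248.4777 / 511.3626 = 0.48591

0.49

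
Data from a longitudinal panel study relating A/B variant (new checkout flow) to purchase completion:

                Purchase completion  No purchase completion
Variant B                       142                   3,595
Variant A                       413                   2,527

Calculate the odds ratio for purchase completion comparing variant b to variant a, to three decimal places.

Cells: a = 142, b = 3595, c = 413, d = 2527.
OR = (a·d)/(b·c) = (142 × 2527) / (3595 × 413) = 358834 / 1484735 = 0.24168
Exposure is associated with lower odds of purchase completion (OR = 0.24 < 1).

0.242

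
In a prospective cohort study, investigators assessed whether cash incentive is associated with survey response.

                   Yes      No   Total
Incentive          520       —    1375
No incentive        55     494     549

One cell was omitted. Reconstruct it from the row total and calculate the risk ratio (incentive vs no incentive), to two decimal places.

3.77

The missing cell is in the exposed row: 1375 − 520 = 855.
So a = 520, b = 855, c = 55, d = 494.
RR = [a/(a+b)] / [c/(c+d)] = (520/1375) / (55/549) = 0.37818/0.10018 = 3.77494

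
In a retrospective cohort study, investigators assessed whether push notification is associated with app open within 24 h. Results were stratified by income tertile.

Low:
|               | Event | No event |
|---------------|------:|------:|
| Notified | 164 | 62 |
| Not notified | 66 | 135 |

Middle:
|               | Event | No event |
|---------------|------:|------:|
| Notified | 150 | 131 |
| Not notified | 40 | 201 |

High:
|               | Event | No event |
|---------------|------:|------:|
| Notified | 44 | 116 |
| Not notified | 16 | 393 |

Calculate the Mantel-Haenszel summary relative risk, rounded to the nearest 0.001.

RR_MH = Σ(aᵢ·n₀ᵢ/nᵢ) / Σ(cᵢ·n₁ᵢ/nᵢ), with n₁ᵢ = aᵢ+bᵢ (exposed), n₀ᵢ = cᵢ+dᵢ (unexposed), nᵢ = n₁ᵢ+n₀ᵢ.
Stratum 1 (Low): n₁ = 226, n₀ = 201, n = 427; a·n₀/n = 164·201/427 = 77.1991; c·n₁/n = 66·226/427 = 34.9321
Stratum 2 (Middle): n₁ = 281, n₀ = 241, n = 522; a·n₀/n = 150·241/522 = 69.2529; c·n₁/n = 40·281/522 = 21.5326
Stratum 3 (High): n₁ = 160, n₀ = 409, n = 569; a·n₀/n = 44·409/569 = 31.6274; c·n₁/n = 16·160/569 = 4.4991
RR_MH = (77.1991 + 69.2529 + 31.6274) / (34.9321 + 21.5326 + 4.4991) = 178.0794 / 60.9638 = 2.92107

2.921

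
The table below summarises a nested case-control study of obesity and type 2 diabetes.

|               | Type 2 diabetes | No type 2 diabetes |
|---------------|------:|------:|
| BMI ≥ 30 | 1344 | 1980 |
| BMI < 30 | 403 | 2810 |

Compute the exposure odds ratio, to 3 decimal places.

4.733

Cells: a = 1344, b = 1980, c = 403, d = 2810.
OR = (a·d)/(b·c) = (1344 × 2810) / (1980 × 403) = 3776640 / 797940 = 4.73299
The odds of type 2 diabetes are about 4.73 times as high in the bmi ≥ 30 group.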